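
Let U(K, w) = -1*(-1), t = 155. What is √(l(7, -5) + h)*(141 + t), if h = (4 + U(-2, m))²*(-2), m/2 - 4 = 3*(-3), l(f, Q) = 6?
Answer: 592*I*√11 ≈ 1963.4*I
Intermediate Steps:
m = -10 (m = 8 + 2*(3*(-3)) = 8 + 2*(-9) = 8 - 18 = -10)
U(K, w) = 1
h = -50 (h = (4 + 1)²*(-2) = 5²*(-2) = 25*(-2) = -50)
√(l(7, -5) + h)*(141 + t) = √(6 - 50)*(141 + 155) = √(-44)*296 = (2*I*√11)*296 = 592*I*√11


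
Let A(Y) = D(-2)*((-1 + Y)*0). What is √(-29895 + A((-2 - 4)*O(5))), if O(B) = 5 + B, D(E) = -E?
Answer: I*√29895 ≈ 172.9*I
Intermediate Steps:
A(Y) = 0 (A(Y) = (-1*(-2))*((-1 + Y)*0) = 2*0 = 0)
√(-29895 + A((-2 - 4)*O(5))) = √(-29895 + 0) = √(-29895) = I*√29895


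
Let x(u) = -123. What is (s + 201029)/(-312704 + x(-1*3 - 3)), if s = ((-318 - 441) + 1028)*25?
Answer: -207754/312827 ≈ -0.66412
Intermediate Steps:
s = 6725 (s = (-759 + 1028)*25 = 269*25 = 6725)
(s + 201029)/(-312704 + x(-1*3 - 3)) = (6725 + 201029)/(-312704 - 123) = 207754/(-312827) = 207754*(-1/312827) = -207754/312827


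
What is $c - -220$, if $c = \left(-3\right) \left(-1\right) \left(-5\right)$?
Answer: $205$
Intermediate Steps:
$c = -15$ ($c = 3 \left(-5\right) = -15$)
$c - -220 = -15 - -220 = -15 + 220 = 205$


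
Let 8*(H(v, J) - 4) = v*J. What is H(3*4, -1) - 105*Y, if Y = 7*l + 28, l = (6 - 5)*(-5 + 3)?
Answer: -2935/2 ≈ -1467.5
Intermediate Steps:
l = -2 (l = 1*(-2) = -2)
H(v, J) = 4 + J*v/8 (H(v, J) = 4 + (v*J)/8 = 4 + (J*v)/8 = 4 + J*v/8)
Y = 14 (Y = 7*(-2) + 28 = -14 + 28 = 14)
H(3*4, -1) - 105*Y = (4 + (⅛)*(-1)*(3*4)) - 105*14 = (4 + (⅛)*(-1)*12) - 1470 = (4 - 3/2) - 1470 = 5/2 - 1470 = -2935/2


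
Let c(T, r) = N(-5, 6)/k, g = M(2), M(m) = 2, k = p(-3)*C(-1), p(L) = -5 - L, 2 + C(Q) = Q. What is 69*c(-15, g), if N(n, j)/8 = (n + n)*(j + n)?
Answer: -920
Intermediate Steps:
C(Q) = -2 + Q
N(n, j) = 16*n*(j + n) (N(n, j) = 8*((n + n)*(j + n)) = 8*((2*n)*(j + n)) = 8*(2*n*(j + n)) = 16*n*(j + n))
k = 6 (k = (-5 - 1*(-3))*(-2 - 1) = (-5 + 3)*(-3) = -2*(-3) = 6)
g = 2
c(T, r) = -40/3 (c(T, r) = (16*(-5)*(6 - 5))/6 = (16*(-5)*1)*(1/6) = -80*1/6 = -40/3)
69*c(-15, g) = 69*(-40/3) = -920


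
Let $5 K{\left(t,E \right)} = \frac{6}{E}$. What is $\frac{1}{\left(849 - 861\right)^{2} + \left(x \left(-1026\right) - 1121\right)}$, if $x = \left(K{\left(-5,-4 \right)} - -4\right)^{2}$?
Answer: $- \frac{50}{751147} \approx -6.6565 \cdot 10^{-5}$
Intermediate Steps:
$K{\left(t,E \right)} = \frac{6}{5 E}$ ($K{\left(t,E \right)} = \frac{6 \frac{1}{E}}{5} = \frac{6}{5 E}$)
$x = \frac{1369}{100}$ ($x = \left(\frac{6}{5 \left(-4\right)} - -4\right)^{2} = \left(\frac{6}{5} \left(- \frac{1}{4}\right) + 4\right)^{2} = \left(- \frac{3}{10} + 4\right)^{2} = \left(\frac{37}{10}\right)^{2} = \frac{1369}{100} \approx 13.69$)
$\frac{1}{\left(849 - 861\right)^{2} + \left(x \left(-1026\right) - 1121\right)} = \frac{1}{\left(849 - 861\right)^{2} + \left(\frac{1369}{100} \left(-1026\right) - 1121\right)} = \frac{1}{\left(-12\right)^{2} - \frac{758347}{50}} = \frac{1}{144 - \frac{758347}{50}} = \frac{1}{- \frac{751147}{50}} = - \frac{50}{751147}$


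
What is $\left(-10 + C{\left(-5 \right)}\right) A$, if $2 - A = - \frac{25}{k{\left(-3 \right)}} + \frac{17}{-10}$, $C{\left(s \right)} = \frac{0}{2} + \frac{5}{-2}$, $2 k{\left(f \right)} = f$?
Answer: $\frac{1945}{12} \approx 162.08$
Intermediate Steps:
$k{\left(f \right)} = \frac{f}{2}$
$C{\left(s \right)} = - \frac{5}{2}$ ($C{\left(s \right)} = 0 \cdot \frac{1}{2} + 5 \left(- \frac{1}{2}\right) = 0 - \frac{5}{2} = - \frac{5}{2}$)
$A = - \frac{389}{30}$ ($A = 2 - \left(- \frac{25}{\frac{1}{2} \left(-3\right)} + \frac{17}{-10}\right) = 2 - \left(- \frac{25}{- \frac{3}{2}} + 17 \left(- \frac{1}{10}\right)\right) = 2 - \left(\left(-25\right) \left(- \frac{2}{3}\right) - \frac{17}{10}\right) = 2 - \left(\frac{50}{3} - \frac{17}{10}\right) = 2 - \frac{449}{30} = - \frac{389}{30} \approx -12.967$)
$\left(-10 + C{\left(-5 \right)}\right) A = \left(-10 - \frac{5}{2}\right) \left(- \frac{389}{30}\right) = \left(- \frac{25}{2}\right) \left(- \frac{389}{30}\right) = \frac{1945}{12}$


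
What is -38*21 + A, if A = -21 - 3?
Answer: -822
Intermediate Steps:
A = -24
-38*21 + A = -38*21 - 24 = -798 - 24 = -822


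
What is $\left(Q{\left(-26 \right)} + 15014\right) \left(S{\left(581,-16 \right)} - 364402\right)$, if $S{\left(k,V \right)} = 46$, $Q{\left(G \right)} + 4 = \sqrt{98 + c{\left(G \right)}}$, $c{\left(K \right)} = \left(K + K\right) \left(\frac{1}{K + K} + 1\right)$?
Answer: $-5468983560 - 364356 \sqrt{47} \approx -5.4715 \cdot 10^{9}$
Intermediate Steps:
$c{\left(K \right)} = 2 K \left(1 + \frac{1}{2 K}\right)$ ($c{\left(K \right)} = 2 K \left(\frac{1}{2 K} + 1\right) = 2 K \left(1 + \frac{1}{2 K}\right)$)
$Q{\left(G \right)} = -4 + \sqrt{99 + 2 G}$ ($Q{\left(G \right)} = -4 + \sqrt{98 + \left(1 + 2 G\right)} = -4 + \sqrt{99 + 2 G}$)
$\left(Q{\left(-26 \right)} + 15014\right) \left(S{\left(581,-16 \right)} - 364402\right) = \left(\left(-4 + \sqrt{99 + 2 \left(-26\right)}\right) + 15014\right) \left(46 - 364402\right) = \left(\left(-4 + \sqrt{99 - 52}\right) + 15014\right) \left(-364356\right) = \left(\left(-4 + \sqrt{47}\right) + 15014\right) \left(-364356\right) = \left(15010 + \sqrt{47}\right) \left(-364356\right) = -5468983560 - 364356 \sqrt{47}$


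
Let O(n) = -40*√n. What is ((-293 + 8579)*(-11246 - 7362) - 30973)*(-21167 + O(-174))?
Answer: 3264308296787 + 6168674440*I*√174 ≈ 3.2643e+12 + 8.137e+10*I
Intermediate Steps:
((-293 + 8579)*(-11246 - 7362) - 30973)*(-21167 + O(-174)) = ((-293 + 8579)*(-11246 - 7362) - 30973)*(-21167 - 40*I*√174) = (8286*(-18608) - 30973)*(-21167 - 40*I*√174) = (-154185888 - 30973)*(-21167 - 40*I*√174) = -154216861*(-21167 - 40*I*√174) = 3264308296787 + 6168674440*I*√174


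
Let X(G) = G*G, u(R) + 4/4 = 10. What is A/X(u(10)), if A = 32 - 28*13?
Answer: -332/81 ≈ -4.0988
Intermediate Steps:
u(R) = 9 (u(R) = -1 + 10 = 9)
X(G) = G**2
A = -332 (A = 32 - 364 = -332)
A/X(u(10)) = -332/(9**2) = -332/81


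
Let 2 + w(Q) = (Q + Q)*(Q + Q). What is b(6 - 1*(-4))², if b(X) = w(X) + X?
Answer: 166464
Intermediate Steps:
w(Q) = -2 + 4*Q² (w(Q) = -2 + (Q + Q)*(Q + Q) = -2 + (2*Q)*(2*Q) = -2 + 4*Q²)
b(X) = -2 + X + 4*X² (b(X) = (-2 + 4*X²) + X = -2 + X + 4*X²)
b(6 - 1*(-4))² = (-2 + (6 - 1*(-4)) + 4*(6 - 1*(-4))²)² = (-2 + (6 + 4) + 4*(6 + 4)²)² = (-2 + 10 + 4*10²)² = (-2 + 10 + 4*100)² = (-2 + 10 + 400)² = 408² = 166464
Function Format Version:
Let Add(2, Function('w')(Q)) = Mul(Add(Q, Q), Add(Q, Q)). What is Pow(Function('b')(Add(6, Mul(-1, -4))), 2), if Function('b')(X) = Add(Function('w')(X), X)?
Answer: 166464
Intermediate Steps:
Function('w')(Q) = Add(-2, Mul(4, Pow(Q, 2))) (Function('w')(Q) = Add(-2, Mul(Add(Q, Q), Add(Q, Q))) = Add(-2, Mul(Mul(2, Q), Mul(2, Q))) = Add(-2, Mul(4, Pow(Q, 2))))
Function('b')(X) = Add(-2, X, Mul(4, Pow(X, 2))) (Function('b')(X) = Add(Add(-2, Mul(4, Pow(X, 2))), X) = Add(-2, X, Mul(4, Pow(X, 2))))
Pow(Function('b')(Add(6, Mul(-1, -4))), 2) = Pow(Add(-2, Add(6, Mul(-1, -4)), Mul(4, Pow(Add(6, Mul(-1, -4)), 2))), 2) = Pow(Add(-2, Add(6, 4), Mul(4, Pow(Add(6, 4), 2))), 2) = Pow(Add(-2, 10, Mul(4, Pow(10, 2))), 2) = Pow(Add(-2, 10, Mul(4, 100)), 2) = Pow(Add(-2, 10, 400), 2) = Pow(408, 2) = 166464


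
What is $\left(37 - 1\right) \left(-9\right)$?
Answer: $-324$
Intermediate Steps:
$\left(37 - 1\right) \left(-9\right) = 36 \left(-9\right) = -324$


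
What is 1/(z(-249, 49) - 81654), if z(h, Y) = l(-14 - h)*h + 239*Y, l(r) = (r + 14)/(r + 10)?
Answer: -245/17198036 ≈ -1.4246e-5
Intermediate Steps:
l(r) = (14 + r)/(10 + r)
z(h, Y) = 239*Y - h²/(-4 - h) (z(h, Y) = ((14 + (-14 - h))/(10 + (-14 - h)))*h + 239*Y = ((-h)/(-4 - h))*h + 239*Y = (-h/(-4 - h))*h + 239*Y = -h²/(-4 - h) + 239*Y = 239*Y - h²/(-4 - h))
1/(z(-249, 49) - 81654) = 1/(((-249)² + 239*49*(4 - 249))/(4 - 249) - 81654) = 1/((62001 + 239*49*(-245))/(-245) - 81654) = 1/(-(62001 - 2869195)/245 - 81654) = 1/(-1/245*(-2807194) - 81654) = 1/(2807194/245 - 81654) = 1/(-17198036/245) = -245/17198036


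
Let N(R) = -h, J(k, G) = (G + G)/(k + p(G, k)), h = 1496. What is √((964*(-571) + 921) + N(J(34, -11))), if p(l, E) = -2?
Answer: I*√551019 ≈ 742.31*I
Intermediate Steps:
J(k, G) = 2*G/(-2 + k) (J(k, G) = (G + G)/(k - 2) = (2*G)/(-2 + k) = 2*G/(-2 + k))
N(R) = -1496 (N(R) = -1*1496 = -1496)
√((964*(-571) + 921) + N(J(34, -11))) = √((964*(-571) + 921) - 1496) = √((-550444 + 921) - 1496) = √(-549523 - 1496) = √(-551019) = I*√551019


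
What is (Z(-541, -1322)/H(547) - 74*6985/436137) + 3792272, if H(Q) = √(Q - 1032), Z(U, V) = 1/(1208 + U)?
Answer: 1653949616374/436137 - I*√485/323495 ≈ 3.7923e+6 - 6.8077e-5*I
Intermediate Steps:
H(Q) = √(-1032 + Q)
(Z(-541, -1322)/H(547) - 74*6985/436137) + 3792272 = (1/((1208 - 541)*(√(-1032 + 547))) - 74*6985/436137) + 3792272 = (1/(667*(√(-485))) - 516890*1/436137) + 3792272 = (1/(667*((I*√485))) - 516890/436137) + 3792272 = ((-I*√485/485)/667 - 516890/436137) + 3792272 = (-I*√485/323495 - 516890/436137) + 3792272 = (-516890/436137 - I*√485/323495) + 3792272 = 1653949616374/436137 - I*√485/323495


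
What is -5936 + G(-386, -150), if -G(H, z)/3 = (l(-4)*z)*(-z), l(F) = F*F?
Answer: 1074064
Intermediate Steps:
l(F) = F²
G(H, z) = 48*z² (G(H, z) = -3*(-4)²*z*(-z) = -3*16*z*(-z) = -(-48)*z² = 48*z²)
-5936 + G(-386, -150) = -5936 + 48*(-150)² = -5936 + 48*22500 = -5936 + 1080000 = 1074064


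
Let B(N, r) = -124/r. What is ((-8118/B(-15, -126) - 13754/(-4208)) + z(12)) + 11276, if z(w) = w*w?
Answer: 207042699/65224 ≈ 3174.3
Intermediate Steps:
z(w) = w²
((-8118/B(-15, -126) - 13754/(-4208)) + z(12)) + 11276 = ((-8118/((-124/(-126))) - 13754/(-4208)) + 12²) + 11276 = ((-8118/((-124*(-1/126))) - 13754*(-1/4208)) + 144) + 11276 = ((-8118/62/63 + 6877/2104) + 144) + 11276 = ((-8118*63/62 + 6877/2104) + 144) + 11276 = ((-255717/31 + 6877/2104) + 144) + 11276 = (-537815381/65224 + 144) + 11276 = -528423125/65224 + 11276 = 207042699/65224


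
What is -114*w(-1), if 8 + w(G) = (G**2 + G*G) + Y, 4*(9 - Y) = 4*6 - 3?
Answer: 513/2 ≈ 256.50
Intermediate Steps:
Y = 15/4 (Y = 9 - (4*6 - 3)/4 = 9 - (24 - 3)/4 = 9 - 1/4*21 = 9 - 21/4 = 15/4 ≈ 3.7500)
w(G) = -17/4 + 2*G**2 (w(G) = -8 + ((G**2 + G*G) + 15/4) = -8 + ((G**2 + G**2) + 15/4) = -8 + (2*G**2 + 15/4) = -8 + (15/4 + 2*G**2) = -17/4 + 2*G**2)
-114*w(-1) = -114*(-17/4 + 2*(-1)**2) = -114*(-17/4 + 2*1) = -114*(-17/4 + 2) = -114*(-9/4) = 513/2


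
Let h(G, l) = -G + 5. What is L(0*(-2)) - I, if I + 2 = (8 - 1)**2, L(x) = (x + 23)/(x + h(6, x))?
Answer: -70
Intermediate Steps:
h(G, l) = 5 - G
L(x) = (23 + x)/(-1 + x) (L(x) = (x + 23)/(x + (5 - 1*6)) = (23 + x)/(x + (5 - 6)) = (23 + x)/(x - 1) = (23 + x)/(-1 + x))
I = 47 (I = -2 + (8 - 1)**2 = -2 + 7**2 = -2 + 49 = 47)
L(0*(-2)) - I = (23 + 0*(-2))/(-1 + 0*(-2)) - 1*47 = (23 + 0)/(-1 + 0) - 47 = 23/(-1) - 47 = -1*23 - 47 = -23 - 47 = -70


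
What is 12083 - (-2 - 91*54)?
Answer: 16999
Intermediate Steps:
12083 - (-2 - 91*54) = 12083 - (-2 - 4914) = 12083 - 1*(-4916) = 12083 + 4916 = 16999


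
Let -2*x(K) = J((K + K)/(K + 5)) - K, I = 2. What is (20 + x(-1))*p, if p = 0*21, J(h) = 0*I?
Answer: 0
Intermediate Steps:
J(h) = 0 (J(h) = 0*2 = 0)
p = 0
x(K) = K/2 (x(K) = -(0 - K)/2 = -(-1)*K/2 = K/2)
(20 + x(-1))*p = (20 + (½)*(-1))*0 = (20 - ½)*0 = (39/2)*0 = 0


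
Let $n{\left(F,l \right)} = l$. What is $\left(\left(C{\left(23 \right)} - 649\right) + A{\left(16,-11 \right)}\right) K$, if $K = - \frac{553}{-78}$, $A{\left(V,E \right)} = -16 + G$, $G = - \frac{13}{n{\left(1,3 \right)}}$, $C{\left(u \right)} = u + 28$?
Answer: $- \frac{1025815}{234} \approx -4383.8$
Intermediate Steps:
$C{\left(u \right)} = 28 + u$
$G = - \frac{13}{3} \approx -4.3333$
$A{\left(V,E \right)} = - \frac{61}{3}$ ($A{\left(V,E \right)} = -16 - \frac{13}{3} = - \frac{61}{3}$)
$K = \frac{553}{78}$ ($K = \left(-553\right) \left(- \frac{1}{78}\right) = \frac{553}{78} \approx 7.0897$)
$\left(\left(C{\left(23 \right)} - 649\right) + A{\left(16,-11 \right)}\right) K = \left(\left(\left(28 + 23\right) - 649\right) - \frac{61}{3}\right) \frac{553}{78} = \left(\left(51 - 649\right) - \frac{61}{3}\right) \frac{553}{78} = \left(-598 - \frac{61}{3}\right) \frac{553}{78} = \left(- \frac{1855}{3}\right) \frac{553}{78} = - \frac{1025815}{234}$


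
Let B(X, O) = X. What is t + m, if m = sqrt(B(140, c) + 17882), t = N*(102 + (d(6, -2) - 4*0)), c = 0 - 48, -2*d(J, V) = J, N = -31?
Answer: -3069 + sqrt(18022) ≈ -2934.8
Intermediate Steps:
d(J, V) = -J/2
c = -48
t = -3069 (t = -31*(102 + (-1/2*6 - 4*0)) = -31*(102 + (-3 + 0)) = -31*(102 - 3) = -31*99 = -3069)
m = sqrt(18022) (m = sqrt(140 + 17882) = sqrt(18022) ≈ 134.25)
t + m = -3069 + sqrt(18022)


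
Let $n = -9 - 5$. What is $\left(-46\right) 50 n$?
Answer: $32200$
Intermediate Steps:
$n = -14$ ($n = -9 - 5 = -14$)
$\left(-46\right) 50 n = \left(-46\right) 50 \left(-14\right) = \left(-2300\right) \left(-14\right) = 32200$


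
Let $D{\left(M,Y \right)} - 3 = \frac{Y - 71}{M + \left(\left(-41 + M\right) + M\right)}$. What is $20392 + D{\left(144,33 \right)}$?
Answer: $\frac{7974407}{391} \approx 20395.0$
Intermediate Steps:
$D{\left(M,Y \right)} = 3 + \frac{-71 + Y}{-41 + 3 M}$ ($D{\left(M,Y \right)} = 3 + \frac{Y - 71}{M + \left(\left(-41 + M\right) + M\right)} = 3 + \frac{-71 + Y}{M + \left(-41 + 2 M\right)} = 3 + \frac{-71 + Y}{-41 + 3 M}$)
$20392 + D{\left(144,33 \right)} = 20392 + \frac{-194 + 33 + 9 \cdot 144}{-41 + 3 \cdot 144} = 20392 + \frac{-194 + 33 + 1296}{-41 + 432} = 20392 + \frac{1}{391} \cdot 1135 = 20392 + \frac{1135}{391} = \frac{7974407}{391}$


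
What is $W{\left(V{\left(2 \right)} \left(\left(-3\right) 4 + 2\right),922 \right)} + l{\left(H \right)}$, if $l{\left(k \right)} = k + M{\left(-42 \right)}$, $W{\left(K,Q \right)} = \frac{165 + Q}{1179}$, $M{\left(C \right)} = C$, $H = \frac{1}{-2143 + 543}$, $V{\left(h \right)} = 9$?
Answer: $- \frac{77490779}{1886400} \approx -41.079$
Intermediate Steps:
$H = - \frac{1}{1600}$ ($H = \frac{1}{-1600} = - \frac{1}{1600} \approx -0.000625$)
$W{\left(K,Q \right)} = \frac{55}{393} + \frac{Q}{1179}$ ($W{\left(K,Q \right)} = \left(165 + Q\right) \frac{1}{1179} = \frac{55}{393} + \frac{Q}{1179}$)
$l{\left(k \right)} = -42 + k$ ($l{\left(k \right)} = k - 42 = -42 + k$)
$W{\left(V{\left(2 \right)} \left(\left(-3\right) 4 + 2\right),922 \right)} + l{\left(H \right)} = \left(\frac{55}{393} + \frac{1}{1179} \cdot 922\right) - \frac{67201}{1600} = \left(\frac{55}{393} + \frac{922}{1179}\right) - \frac{67201}{1600} = \frac{1087}{1179} - \frac{67201}{1600} = - \frac{77490779}{1886400}$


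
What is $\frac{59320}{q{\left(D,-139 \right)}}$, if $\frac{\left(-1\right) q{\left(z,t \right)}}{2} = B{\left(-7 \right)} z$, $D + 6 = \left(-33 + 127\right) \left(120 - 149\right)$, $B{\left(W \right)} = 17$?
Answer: $\frac{7415}{11611} \approx 0.63862$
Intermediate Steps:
$D = -2732$ ($D = -6 + \left(-33 + 127\right) \left(120 - 149\right) = -6 + 94 \left(-29\right) = -6 - 2726 = -2732$)
$q{\left(z,t \right)} = - 34 z$ ($q{\left(z,t \right)} = - 2 \cdot 17 z = - 34 z$)
$\frac{59320}{q{\left(D,-139 \right)}} = \frac{59320}{\left(-34\right) \left(-2732\right)} = \frac{59320}{92888} = 59320 \cdot \frac{1}{92888} = \frac{7415}{11611}$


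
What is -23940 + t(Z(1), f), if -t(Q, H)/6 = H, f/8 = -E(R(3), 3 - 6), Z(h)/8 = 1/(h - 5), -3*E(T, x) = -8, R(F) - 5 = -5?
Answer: -23812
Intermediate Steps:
R(F) = 0 (R(F) = 5 - 5 = 0)
E(T, x) = 8/3 (E(T, x) = -⅓*(-8) = 8/3)
Z(h) = 8/(-5 + h) (Z(h) = 8/(h - 5) = 8/(-5 + h))
f = -64/3 (f = 8*(-1*8/3) = 8*(-8/3) = -64/3 ≈ -21.333)
t(Q, H) = -6*H
-23940 + t(Z(1), f) = -23940 - 6*(-64/3) = -23940 + 128 = -23812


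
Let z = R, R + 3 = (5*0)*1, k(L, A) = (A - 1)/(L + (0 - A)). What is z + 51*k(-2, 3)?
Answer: -117/5 ≈ -23.400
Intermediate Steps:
k(L, A) = (-1 + A)/(L - A)
R = -3 (R = -3 + (5*0)*1 = -3 + 0*1 = -3 + 0 = -3)
z = -3
z + 51*k(-2, 3) = -3 + 51*((1 - 1*3)/(3 - 1*(-2))) = -3 + 51*((1 - 3)/(3 + 2)) = -3 + 51*(-2/5) = -3 - 102/5 = -117/5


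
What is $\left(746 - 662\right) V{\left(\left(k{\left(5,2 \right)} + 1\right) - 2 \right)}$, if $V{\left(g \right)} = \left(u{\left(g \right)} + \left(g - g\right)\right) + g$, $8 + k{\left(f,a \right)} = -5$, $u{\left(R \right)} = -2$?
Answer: $-1344$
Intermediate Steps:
$k{\left(f,a \right)} = -13$ ($k{\left(f,a \right)} = -8 - 5 = -13$)
$V{\left(g \right)} = -2 + g$ ($V{\left(g \right)} = \left(-2 + \left(g - g\right)\right) + g = \left(-2 + 0\right) + g = -2 + g$)
$\left(746 - 662\right) V{\left(\left(k{\left(5,2 \right)} + 1\right) - 2 \right)} = \left(746 - 662\right) \left(-2 + \left(\left(-13 + 1\right) - 2\right)\right) = 84 \left(-2 - 14\right) = 84 \left(-16\right) = -1344$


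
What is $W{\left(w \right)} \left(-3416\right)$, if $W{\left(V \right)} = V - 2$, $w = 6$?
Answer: $-13664$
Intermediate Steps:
$W{\left(V \right)} = -2 + V$
$W{\left(w \right)} \left(-3416\right) = \left(-2 + 6\right) \left(-3416\right) = 4 \left(-3416\right) = -13664$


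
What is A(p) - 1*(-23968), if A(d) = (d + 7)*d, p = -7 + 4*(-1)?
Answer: 24012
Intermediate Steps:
p = -11 (p = -7 - 4 = -11)
A(d) = d*(7 + d) (A(d) = (7 + d)*d = d*(7 + d))
A(p) - 1*(-23968) = -11*(7 - 11) - 1*(-23968) = -11*(-4) + 23968 = 44 + 23968 = 24012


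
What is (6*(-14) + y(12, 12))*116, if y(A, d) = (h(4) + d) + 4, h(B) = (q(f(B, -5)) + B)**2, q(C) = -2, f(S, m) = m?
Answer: -7424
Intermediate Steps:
h(B) = (-2 + B)**2
y(A, d) = 8 + d (y(A, d) = ((-2 + 4)**2 + d) + 4 = (2**2 + d) + 4 = (4 + d) + 4 = 8 + d)
(6*(-14) + y(12, 12))*116 = (6*(-14) + (8 + 12))*116 = (-84 + 20)*116 = -64*116 = -7424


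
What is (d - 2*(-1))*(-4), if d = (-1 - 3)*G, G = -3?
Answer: -56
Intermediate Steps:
d = 12 (d = (-1 - 3)*(-3) = -4*(-3) = 12)
(d - 2*(-1))*(-4) = (12 - 2*(-1))*(-4) = (12 + 2)*(-4) = 14*(-4) = -56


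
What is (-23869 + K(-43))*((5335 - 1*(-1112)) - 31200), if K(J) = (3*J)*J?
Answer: 453524466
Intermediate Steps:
K(J) = 3*J²
(-23869 + K(-43))*((5335 - 1*(-1112)) - 31200) = (-23869 + 3*(-43)²)*((5335 - 1*(-1112)) - 31200) = (-23869 + 3*1849)*((5335 + 1112) - 31200) = (-23869 + 5547)*(6447 - 31200) = -18322*(-24753) = 453524466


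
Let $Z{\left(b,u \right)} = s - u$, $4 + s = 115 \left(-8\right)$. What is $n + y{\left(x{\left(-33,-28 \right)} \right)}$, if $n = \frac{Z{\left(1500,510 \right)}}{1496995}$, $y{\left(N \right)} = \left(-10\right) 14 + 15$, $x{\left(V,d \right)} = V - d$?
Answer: $- \frac{187125809}{1496995} \approx -125.0$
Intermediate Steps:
$s = -924$ ($s = -4 + 115 \left(-8\right) = -4 - 920 = -924$)
$y{\left(N \right)} = -125$ ($y{\left(N \right)} = -140 + 15 = -125$)
$Z{\left(b,u \right)} = -924 - u$
$n = - \frac{1434}{1496995}$ ($n = \frac{-924 - 510}{1496995} = \left(-924 - 510\right) \frac{1}{1496995} = \left(-1434\right) \frac{1}{1496995} = - \frac{1434}{1496995} \approx -0.00095792$)
$n + y{\left(x{\left(-33,-28 \right)} \right)} = - \frac{1434}{1496995} - 125 = - \frac{187125809}{1496995}$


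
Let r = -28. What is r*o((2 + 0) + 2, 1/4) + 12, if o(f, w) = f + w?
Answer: -107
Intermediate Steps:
r*o((2 + 0) + 2, 1/4) + 12 = -28*(((2 + 0) + 2) + 1/4) + 12 = -28*((2 + 2) + ¼) + 12 = -28*(4 + ¼) + 12 = -28*17/4 + 12 = -119 + 12 = -107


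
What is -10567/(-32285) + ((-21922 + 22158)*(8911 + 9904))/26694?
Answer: 71819226199/430907895 ≈ 166.67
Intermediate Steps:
-10567/(-32285) + ((-21922 + 22158)*(8911 + 9904))/26694 = -10567*(-1/32285) + (236*18815)*(1/26694) = 10567/32285 + 4440340*(1/26694) = 10567/32285 + 2220170/13347 = 71819226199/430907895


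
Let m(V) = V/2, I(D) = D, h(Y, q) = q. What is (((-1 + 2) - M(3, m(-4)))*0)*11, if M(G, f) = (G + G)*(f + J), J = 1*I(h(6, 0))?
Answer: 0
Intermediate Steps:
m(V) = V/2 (m(V) = V*(1/2) = V/2)
J = 0 (J = 1*0 = 0)
M(G, f) = 2*G*f (M(G, f) = (G + G)*(f + 0) = (2*G)*f = 2*G*f)
(((-1 + 2) - M(3, m(-4)))*0)*11 = (((-1 + 2) - 2*3*(1/2)*(-4))*0)*11 = ((1 - 2*3*(-2))*0)*11 = ((1 - 1*(-12))*0)*11 = ((1 + 12)*0)*11 = (13*0)*11 = 0*11 = 0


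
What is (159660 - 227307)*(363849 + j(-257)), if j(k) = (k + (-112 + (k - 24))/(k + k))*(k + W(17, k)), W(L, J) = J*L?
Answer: -104798326518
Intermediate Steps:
j(k) = 18*k*(k + (-136 + k)/(2*k)) (j(k) = (k + (-112 + (k - 24))/(k + k))*(k + k*17) = (k + (-112 + (-24 + k))/((2*k)))*(k + 17*k) = (k + (-136 + k)*(1/(2*k)))*(18*k) = (k + (-136 + k)/(2*k))*(18*k) = 18*k*(k + (-136 + k)/(2*k)))
(159660 - 227307)*(363849 + j(-257)) = (159660 - 227307)*(363849 + (-1224 + 9*(-257) + 18*(-257)²)) = -67647*(363849 + (-1224 - 2313 + 18*66049)) = -67647*(363849 + (-1224 - 2313 + 1188882)) = -67647*(363849 + 1185345) = -67647*1549194 = -104798326518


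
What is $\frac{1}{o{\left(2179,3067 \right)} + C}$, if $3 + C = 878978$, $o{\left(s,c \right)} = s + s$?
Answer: $\frac{1}{883333} \approx 1.1321 \cdot 10^{-6}$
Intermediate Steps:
$o{\left(s,c \right)} = 2 s$
$C = 878975$ ($C = -3 + 878978 = 878975$)
$\frac{1}{o{\left(2179,3067 \right)} + C} = \frac{1}{2 \cdot 2179 + 878975} = \frac{1}{4358 + 878975} = \frac{1}{883333}$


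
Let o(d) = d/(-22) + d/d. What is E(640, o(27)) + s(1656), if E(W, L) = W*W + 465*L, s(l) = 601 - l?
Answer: 8985665/22 ≈ 4.0844e+5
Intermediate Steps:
o(d) = 1 - d/22 (o(d) = d*(-1/22) + 1 = -d/22 + 1 = 1 - d/22)
E(W, L) = W**2 + 465*L
E(640, o(27)) + s(1656) = (640**2 + 465*(1 - 1/22*27)) + (601 - 1*1656) = (409600 + 465*(1 - 27/22)) + (601 - 1656) = (409600 + 465*(-5/22)) - 1055 = (409600 - 2325/22) - 1055 = 9008875/22 - 1055 = 8985665/22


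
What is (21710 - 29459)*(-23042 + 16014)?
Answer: 54459972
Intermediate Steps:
(21710 - 29459)*(-23042 + 16014) = -7749*(-7028) = 54459972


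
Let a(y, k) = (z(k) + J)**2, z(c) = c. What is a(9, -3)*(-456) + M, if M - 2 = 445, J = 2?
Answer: -9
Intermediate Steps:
M = 447 (M = 2 + 445 = 447)
a(y, k) = (2 + k)**2 (a(y, k) = (k + 2)**2 = (2 + k)**2)
a(9, -3)*(-456) + M = (2 - 3)**2*(-456) + 447 = (-1)**2*(-456) + 447 = 1*(-456) + 447 = -456 + 447 = -9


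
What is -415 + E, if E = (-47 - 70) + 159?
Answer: -373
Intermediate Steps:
E = 42 (E = -117 + 159 = 42)
-415 + E = -415 + 42 = -373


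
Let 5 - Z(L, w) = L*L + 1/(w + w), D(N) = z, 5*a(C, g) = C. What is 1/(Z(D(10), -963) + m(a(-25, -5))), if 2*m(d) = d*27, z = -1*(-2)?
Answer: -963/64039 ≈ -0.015038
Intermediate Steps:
z = 2
a(C, g) = C/5
D(N) = 2
m(d) = 27*d/2 (m(d) = (d*27)/2 = (27*d)/2 = 27*d/2)
Z(L, w) = 5 - L**2 - 1/(2*w) (Z(L, w) = 5 - (L*L + 1/(w + w)) = 5 - (L**2 + 1/(2*w)) = 5 + (-L**2 - 1/(2*w)) = 5 - L**2 - 1/(2*w))
1/(Z(D(10), -963) + m(a(-25, -5))) = 1/((5 - 1*2**2 - 1/2/(-963)) + 27*((1/5)*(-25))/2) = 1/((5 - 1*4 - 1/2*(-1/963)) + (27/2)*(-5)) = 1/((5 - 4 + 1/1926) - 135/2) = 1/(1927/1926 - 135/2) = 1/(-64039/963) = -963/64039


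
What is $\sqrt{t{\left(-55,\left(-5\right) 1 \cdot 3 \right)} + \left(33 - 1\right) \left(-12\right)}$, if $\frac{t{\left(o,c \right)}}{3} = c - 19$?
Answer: $9 i \sqrt{6} \approx 22.045 i$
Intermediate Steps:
$t{\left(o,c \right)} = -57 + 3 c$ ($t{\left(o,c \right)} = 3 \left(c - 19\right) = 3 \left(-19 + c\right) = -57 + 3 c$)
$\sqrt{t{\left(-55,\left(-5\right) 1 \cdot 3 \right)} + \left(33 - 1\right) \left(-12\right)} = \sqrt{\left(-57 + 3 \left(-5\right) 1 \cdot 3\right) + \left(33 - 1\right) \left(-12\right)} = \sqrt{\left(-57 + 3 \left(\left(-5\right) 3\right)\right) + 32 \left(-12\right)} = \sqrt{\left(-57 + 3 \left(-15\right)\right) - 384} = \sqrt{\left(-57 - 45\right) - 384} = \sqrt{-102 - 384} = \sqrt{-486} = 9 i \sqrt{6}$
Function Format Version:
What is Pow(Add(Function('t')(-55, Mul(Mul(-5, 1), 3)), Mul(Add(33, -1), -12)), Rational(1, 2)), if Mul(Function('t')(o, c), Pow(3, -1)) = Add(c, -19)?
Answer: Mul(9, I, Pow(6, Rational(1, 2))) ≈ Mul(22.045, I)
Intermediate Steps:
Function('t')(o, c) = Add(-57, Mul(3, c)) (Function('t')(o, c) = Mul(3, Add(c, -19)) = Mul(3, Add(-19, c)) = Add(-57, Mul(3, c)))
Pow(Add(Function('t')(-55, Mul(Mul(-5, 1), 3)), Mul(Add(33, -1), -12)), Rational(1, 2)) = Pow(Add(Add(-57, Mul(3, Mul(Mul(-5, 1), 3))), Mul(Add(33, -1), -12)), Rational(1, 2)) = Pow(Add(Add(-57, Mul(3, Mul(-5, 3))), Mul(32, -12)), Rational(1, 2)) = Pow(Add(Add(-57, Mul(3, -15)), -384), Rational(1, 2)) = Pow(Add(Add(-57, -45), -384), Rational(1, 2)) = Pow(Add(-102, -384), Rational(1, 2)) = Pow(-486, Rational(1, 2)) = Mul(9, I, Pow(6, Rational(1, 2)))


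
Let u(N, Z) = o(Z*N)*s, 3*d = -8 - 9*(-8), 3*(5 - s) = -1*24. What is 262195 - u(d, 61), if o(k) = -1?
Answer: 262208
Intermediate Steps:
s = 13 (s = 5 - (-1)*24/3 = 5 - 1/3*(-24) = 5 + 8 = 13)
d = 64/3 (d = (-8 - 9*(-8))/3 = (-8 + 72)/3 = (1/3)*64 = 64/3 ≈ 21.333)
u(N, Z) = -13 (u(N, Z) = -1*13 = -13)
262195 - u(d, 61) = 262195 - 1*(-13) = 262195 + 13 = 262208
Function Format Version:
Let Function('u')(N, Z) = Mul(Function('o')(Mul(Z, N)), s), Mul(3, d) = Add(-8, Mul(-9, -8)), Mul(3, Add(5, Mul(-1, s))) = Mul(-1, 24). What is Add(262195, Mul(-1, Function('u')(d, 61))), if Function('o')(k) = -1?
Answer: 262208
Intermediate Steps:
s = 13 (s = Add(5, Mul(Rational(-1, 3), Mul(-1, 24))) = Add(5, Mul(Rational(-1, 3), -24)) = Add(5, 8) = 13)
d = Rational(64, 3) (d = Mul(Rational(1, 3), Add(-8, Mul(-9, -8))) = Mul(Rational(1, 3), Add(-8, 72)) = Mul(Rational(1, 3), 64) = Rational(64, 3) ≈ 21.333)
Function('u')(N, Z) = -13 (Function('u')(N, Z) = Mul(-1, 13) = -13)
Add(262195, Mul(-1, Function('u')(d, 61))) = Add(262195, Mul(-1, -13)) = Add(262195, 13) = 262208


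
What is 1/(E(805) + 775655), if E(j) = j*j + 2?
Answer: 1/1423682 ≈ 7.0240e-7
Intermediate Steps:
E(j) = 2 + j² (E(j) = j² + 2 = 2 + j²)
1/(E(805) + 775655) = 1/((2 + 805²) + 775655) = 1/((2 + 648025) + 775655) = 1/(648027 + 775655) = 1/1423682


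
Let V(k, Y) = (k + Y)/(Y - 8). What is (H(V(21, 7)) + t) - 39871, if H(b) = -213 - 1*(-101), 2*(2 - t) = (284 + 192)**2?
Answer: -153269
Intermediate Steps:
t = -113286 (t = 2 - (284 + 192)**2/2 = 2 - 1/2*476**2 = 2 - 1/2*226576 = 2 - 113288 = -113286)
V(k, Y) = (Y + k)/(-8 + Y)
H(b) = -112 (H(b) = -213 + 101 = -112)
(H(V(21, 7)) + t) - 39871 = (-112 - 113286) - 39871 = -113398 - 39871 = -153269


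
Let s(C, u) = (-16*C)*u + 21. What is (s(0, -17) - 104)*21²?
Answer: -36603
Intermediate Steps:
s(C, u) = 21 - 16*C*u (s(C, u) = -16*C*u + 21 = 21 - 16*C*u)
(s(0, -17) - 104)*21² = ((21 - 16*0*(-17)) - 104)*21² = ((21 + 0) - 104)*441 = (21 - 104)*441 = -83*441 = -36603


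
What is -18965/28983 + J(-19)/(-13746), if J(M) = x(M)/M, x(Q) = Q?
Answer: -28969097/44266702 ≈ -0.65442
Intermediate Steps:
J(M) = 1 (J(M) = M/M = 1)
-18965/28983 + J(-19)/(-13746) = -18965/28983 + 1/(-13746) = -18965*1/28983 + 1*(-1/13746) = -18965/28983 - 1/13746 = -28969097/44266702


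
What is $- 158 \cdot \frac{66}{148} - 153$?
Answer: $- \frac{8268}{37} \approx -223.46$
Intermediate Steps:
$- 158 \cdot \frac{66}{148} - 153 = - 158 \cdot 66 \cdot \frac{1}{148} - 153 = \left(-158\right) \frac{33}{74} - 153 = - \frac{2607}{37} - 153 = - \frac{8268}{37}$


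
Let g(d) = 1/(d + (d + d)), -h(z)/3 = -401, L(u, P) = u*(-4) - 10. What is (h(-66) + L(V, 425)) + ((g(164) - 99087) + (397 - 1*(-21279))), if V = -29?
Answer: -37442183/492 ≈ -76102.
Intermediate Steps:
L(u, P) = -10 - 4*u (L(u, P) = -4*u - 10 = -10 - 4*u)
h(z) = 1203 (h(z) = -3*(-401) = 1203)
g(d) = 1/(3*d) (g(d) = 1/(d + 2*d) = 1/(3*d))
(h(-66) + L(V, 425)) + ((g(164) - 99087) + (397 - 1*(-21279))) = (1203 + (-10 - 4*(-29))) + (((⅓)/164 - 99087) + (397 - 1*(-21279))) = (1203 + (-10 + 116)) + (((⅓)*(1/164) - 99087) + (397 + 21279)) = (1203 + 106) + ((1/492 - 99087) + 21676) = 1309 + (-48750803/492 + 21676) = 1309 - 38086211/492 = -37442183/492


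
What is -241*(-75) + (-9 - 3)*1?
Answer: 18063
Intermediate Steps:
-241*(-75) + (-9 - 3)*1 = 18075 - 12*1 = 18075 - 12 = 18063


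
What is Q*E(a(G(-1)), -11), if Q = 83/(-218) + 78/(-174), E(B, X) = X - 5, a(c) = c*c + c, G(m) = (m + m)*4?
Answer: 41928/3161 ≈ 13.264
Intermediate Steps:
G(m) = 8*m (G(m) = (2*m)*4 = 8*m)
a(c) = c + c**2 (a(c) = c**2 + c = c + c**2)
E(B, X) = -5 + X
Q = -5241/6322 (Q = 83*(-1/218) + 78*(-1/174) = -83/218 - 13/29 = -5241/6322 ≈ -0.82901)
Q*E(a(G(-1)), -11) = -5241*(-5 - 11)/6322 = -5241/6322*(-16) = 41928/3161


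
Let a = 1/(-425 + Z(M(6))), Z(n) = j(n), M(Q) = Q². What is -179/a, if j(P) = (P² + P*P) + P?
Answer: -394337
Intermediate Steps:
j(P) = P + 2*P² (j(P) = (P² + P²) + P = 2*P² + P = P + 2*P²)
Z(n) = n*(1 + 2*n)
a = 1/2203 (a = 1/(-425 + 6²*(1 + 2*6²)) = 1/(-425 + 36*(1 + 2*36)) = 1/(-425 + 36*(1 + 72)) = 1/(-425 + 36*73) = 1/(-425 + 2628) = 1/2203 ≈ 0.00045393)
-179/a = -179/1/2203 = -179*2203 = -394337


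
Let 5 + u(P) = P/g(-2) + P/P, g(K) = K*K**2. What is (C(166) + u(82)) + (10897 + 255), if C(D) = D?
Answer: 45215/4 ≈ 11304.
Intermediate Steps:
g(K) = K**3
u(P) = -4 - P/8 (u(P) = -5 + (P/((-2)**3) + P/P) = -5 + (P/(-8) + 1) = -5 + (P*(-1/8) + 1) = -5 + (-P/8 + 1) = -5 + (1 - P/8) = -4 - P/8)
(C(166) + u(82)) + (10897 + 255) = (166 + (-4 - 1/8*82)) + (10897 + 255) = (166 + (-4 - 41/4)) + 11152 = (166 - 57/4) + 11152 = 607/4 + 11152 = 45215/4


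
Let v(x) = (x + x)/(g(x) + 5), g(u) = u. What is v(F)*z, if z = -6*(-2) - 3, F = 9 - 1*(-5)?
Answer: 252/19 ≈ 13.263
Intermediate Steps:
F = 14 (F = 9 + 5 = 14)
v(x) = 2*x/(5 + x) (v(x) = (x + x)/(x + 5) = (2*x)/(5 + x) = 2*x/(5 + x))
z = 9 (z = 12 - 3 = 9)
v(F)*z = (2*14/(5 + 14))*9 = (2*14/19)*9 = (2*14*(1/19))*9 = (28/19)*9 = 252/19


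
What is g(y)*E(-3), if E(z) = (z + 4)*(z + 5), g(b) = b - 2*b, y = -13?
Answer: 26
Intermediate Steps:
g(b) = -b
E(z) = (4 + z)*(5 + z)
g(y)*E(-3) = (-1*(-13))*(20 + (-3)**2 + 9*(-3)) = 13*(20 + 9 - 27) = 13*2 = 26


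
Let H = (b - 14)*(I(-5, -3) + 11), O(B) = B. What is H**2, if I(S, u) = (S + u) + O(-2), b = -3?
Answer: 289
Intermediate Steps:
I(S, u) = -2 + S + u (I(S, u) = (S + u) - 2 = -2 + S + u)
H = -17 (H = (-3 - 14)*((-2 - 5 - 3) + 11) = -17*(-10 + 11) = -17*1 = -17)
H**2 = (-17)**2 = 289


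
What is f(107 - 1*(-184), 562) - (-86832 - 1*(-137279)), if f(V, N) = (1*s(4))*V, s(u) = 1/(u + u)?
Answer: -403285/8 ≈ -50411.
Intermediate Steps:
s(u) = 1/(2*u)
f(V, N) = V/8 (f(V, N) = (1*((½)/4))*V = (1*((½)*(¼)))*V = (1*(⅛))*V = V/8)
f(107 - 1*(-184), 562) - (-86832 - 1*(-137279)) = (107 - 1*(-184))/8 - (-86832 - 1*(-137279)) = (107 + 184)/8 - (-86832 + 137279) = (⅛)*291 - 1*50447 = 291/8 - 50447 = -403285/8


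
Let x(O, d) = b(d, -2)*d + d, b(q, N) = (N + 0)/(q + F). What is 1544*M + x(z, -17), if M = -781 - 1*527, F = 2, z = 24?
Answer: -30293569/15 ≈ -2.0196e+6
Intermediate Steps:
b(q, N) = N/(2 + q) (b(q, N) = (N + 0)/(q + 2) = N/(2 + q))
x(O, d) = d - 2*d/(2 + d) (x(O, d) = (-2/(2 + d))*d + d = -2*d/(2 + d) + d = d - 2*d/(2 + d))
M = -1308 (M = -781 - 527 = -1308)
1544*M + x(z, -17) = 1544*(-1308) + (-17)²/(2 - 17) = -2019552 + 289/(-15) = -2019552 + 289*(-1/15) = -2019552 - 289/15 = -30293569/15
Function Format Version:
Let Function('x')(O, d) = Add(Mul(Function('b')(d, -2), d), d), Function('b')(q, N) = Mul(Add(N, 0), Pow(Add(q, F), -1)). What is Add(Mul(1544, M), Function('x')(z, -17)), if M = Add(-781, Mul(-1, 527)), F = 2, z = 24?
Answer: Rational(-30293569, 15) ≈ -2.0196e+6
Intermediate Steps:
Function('b')(q, N) = Mul(N, Pow(Add(2, q), -1)) (Function('b')(q, N) = Mul(Add(N, 0), Pow(Add(q, 2), -1)) = Mul(N, Pow(Add(2, q), -1)))
Function('x')(O, d) = Add(d, Mul(-2, d, Pow(Add(2, d), -1))) (Function('x')(O, d) = Add(Mul(Mul(-2, Pow(Add(2, d), -1)), d), d) = Add(Mul(-2, d, Pow(Add(2, d), -1)), d) = Add(d, Mul(-2, d, Pow(Add(2, d), -1))))
M = -1308 (M = Add(-781, -527) = -1308)
Add(Mul(1544, M), Function('x')(z, -17)) = Add(Mul(1544, -1308), Mul(Pow(-17, 2), Pow(Add(2, -17), -1))) = Add(-2019552, Mul(289, Pow(-15, -1))) = Add(-2019552, Mul(289, Rational(-1, 15))) = Add(-2019552, Rational(-289, 15)) = Rational(-30293569, 15)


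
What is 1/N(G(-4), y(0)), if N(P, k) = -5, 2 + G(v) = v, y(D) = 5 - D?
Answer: -1/5 ≈ -0.20000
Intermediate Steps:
G(v) = -2 + v
1/N(G(-4), y(0)) = 1/(-5) = -1/5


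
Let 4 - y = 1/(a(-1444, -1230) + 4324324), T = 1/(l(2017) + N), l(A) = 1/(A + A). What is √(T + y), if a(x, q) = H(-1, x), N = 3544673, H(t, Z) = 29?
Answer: √15294187709608723275451312543071585/61834835479533699 ≈ 2.0000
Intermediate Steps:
a(x, q) = 29
l(A) = 1/(2*A)
T = 4034/14299210883 (T = 1/((½)/2017 + 3544673) = 1/((½)*(1/2017) + 3544673) = 1/(1/4034 + 3544673) = 1/(14299210883/4034) = 4034/14299210883 ≈ 2.8211e-7)
y = 17297411/4324353 (y = 4 - 1/(29 + 4324324) = 4 - 1/4324353 = 17297411/4324353 ≈ 4.0000)
√(T + y) = √(4034/14299210883 + 17297411/4324353) = √(247339345063363915/61834835479533699) = √15294187709608723275451312543071585/61834835479533699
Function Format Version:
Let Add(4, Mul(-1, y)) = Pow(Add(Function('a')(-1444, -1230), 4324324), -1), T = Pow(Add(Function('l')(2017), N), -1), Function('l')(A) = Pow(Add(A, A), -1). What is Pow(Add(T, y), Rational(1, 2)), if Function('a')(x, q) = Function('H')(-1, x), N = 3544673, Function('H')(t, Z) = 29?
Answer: Mul(Rational(1, 61834835479533699), Pow(15294187709608723275451312543071585, Rational(1, 2))) ≈ 2.0000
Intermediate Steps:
Function('a')(x, q) = 29
Function('l')(A) = Mul(Rational(1, 2), Pow(A, -1)) (Function('l')(A) = Pow(Mul(2, A), -1) = Mul(Rational(1, 2), Pow(A, -1)))
T = Rational(4034, 14299210883) (T = Pow(Add(Mul(Rational(1, 2), Pow(2017, -1)), 3544673), -1) = Pow(Add(Mul(Rational(1, 2), Rational(1, 2017)), 3544673), -1) = Pow(Add(Rational(1, 4034), 3544673), -1) = Pow(Rational(14299210883, 4034), -1) = Rational(4034, 14299210883) ≈ 2.8211e-7)
y = Rational(17297411, 4324353) (y = Add(4, Mul(-1, Pow(Add(29, 4324324), -1))) = Add(4, Mul(-1, Pow(4324353, -1))) = Add(4, Mul(-1, Rational(1, 4324353))) = Add(4, Rational(-1, 4324353)) = Rational(17297411, 4324353) ≈ 4.0000)
Pow(Add(T, y), Rational(1, 2)) = Pow(Add(Rational(4034, 14299210883), Rational(17297411, 4324353)), Rational(1, 2)) = Pow(Rational(247339345063363915, 61834835479533699), Rational(1, 2)) = Mul(Rational(1, 61834835479533699), Pow(15294187709608723275451312543071585, Rational(1, 2)))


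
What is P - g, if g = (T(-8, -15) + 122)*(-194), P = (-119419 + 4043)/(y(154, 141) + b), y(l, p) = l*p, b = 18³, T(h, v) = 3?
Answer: 333937562/13773 ≈ 24246.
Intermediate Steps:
b = 5832
P = -57688/13773 (P = (-119419 + 4043)/(154*141 + 5832) = -115376/(21714 + 5832) = -115376/27546 = -115376*1/27546 = -57688/13773 ≈ -4.1885)
g = -24250 (g = (3 + 122)*(-194) = 125*(-194) = -24250)
P - g = -57688/13773 - 1*(-24250) = -57688/13773 + 24250 = 333937562/13773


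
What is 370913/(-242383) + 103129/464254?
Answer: -147201127495/112527277282 ≈ -1.3081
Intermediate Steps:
370913/(-242383) + 103129/464254 = 370913*(-1/242383) + 103129*(1/464254) = -370913/242383 + 103129/464254 = -147201127495/112527277282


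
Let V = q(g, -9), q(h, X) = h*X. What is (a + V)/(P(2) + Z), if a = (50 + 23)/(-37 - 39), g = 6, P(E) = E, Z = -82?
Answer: 4177/6080 ≈ 0.68701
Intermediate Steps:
a = -73/76 (a = 73/(-76) = 73*(-1/76) = -73/76 ≈ -0.96053)
q(h, X) = X*h
V = -54 (V = -9*6 = -54)
(a + V)/(P(2) + Z) = (-73/76 - 54)/(2 - 82) = -4177/76/(-80) = -1/80*(-4177/76) = 4177/6080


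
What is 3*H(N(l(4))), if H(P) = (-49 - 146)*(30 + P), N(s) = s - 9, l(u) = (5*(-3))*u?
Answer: 22815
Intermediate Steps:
l(u) = -15*u
N(s) = -9 + s
H(P) = -5850 - 195*P (H(P) = -195*(30 + P) = -5850 - 195*P)
3*H(N(l(4))) = 3*(-5850 - 195*(-9 - 15*4)) = 3*(-5850 - 195*(-9 - 60)) = 3*(-5850 - 195*(-69)) = 3*(-5850 + 13455) = 3*7605 = 22815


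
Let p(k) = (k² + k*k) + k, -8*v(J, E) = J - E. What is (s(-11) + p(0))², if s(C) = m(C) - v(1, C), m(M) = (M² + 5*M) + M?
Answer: 12769/4 ≈ 3192.3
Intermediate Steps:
v(J, E) = -J/8 + E/8 (v(J, E) = -(J - E)/8 = -J/8 + E/8)
m(M) = M² + 6*M
s(C) = ⅛ - C/8 + C*(6 + C) (s(C) = C*(6 + C) - (-⅛*1 + C/8) = C*(6 + C) - (-⅛ + C/8) = C*(6 + C) + (⅛ - C/8) = ⅛ - C/8 + C*(6 + C))
p(k) = k + 2*k² (p(k) = (k² + k²) + k = 2*k² + k = k + 2*k²)
(s(-11) + p(0))² = ((⅛ - ⅛*(-11) - 11*(6 - 11)) + 0*(1 + 2*0))² = ((⅛ + 11/8 - 11*(-5)) + 0*(1 + 0))² = ((⅛ + 11/8 + 55) + 0*1)² = (113/2 + 0)² = (113/2)² = 12769/4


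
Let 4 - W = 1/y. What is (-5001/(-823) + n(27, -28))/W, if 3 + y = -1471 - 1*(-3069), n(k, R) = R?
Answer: -28778585/5249917 ≈ -5.4817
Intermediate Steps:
y = 1595 (y = -3 + (-1471 - 1*(-3069)) = -3 + (-1471 + 3069) = -3 + 1598 = 1595)
W = 6379/1595 (W = 4 - 1/1595 = 6379/1595 ≈ 3.9994)
(-5001/(-823) + n(27, -28))/W = (-5001/(-823) - 28)/(6379/1595) = (-5001*(-1/823) - 28)*(1595/6379) = (5001/823 - 28)*(1595/6379) = -18043/823*1595/6379 = -28778585/5249917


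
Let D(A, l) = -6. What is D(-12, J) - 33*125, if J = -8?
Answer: -4131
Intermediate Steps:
D(-12, J) - 33*125 = -6 - 33*125 = -6 - 4125 = -4131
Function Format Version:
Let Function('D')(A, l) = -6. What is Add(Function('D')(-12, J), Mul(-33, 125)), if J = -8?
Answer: -4131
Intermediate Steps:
Add(Function('D')(-12, J), Mul(-33, 125)) = Add(-6, Mul(-33, 125)) = Add(-6, -4125) = -4131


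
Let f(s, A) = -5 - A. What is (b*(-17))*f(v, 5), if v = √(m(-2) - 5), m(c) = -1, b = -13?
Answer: -2210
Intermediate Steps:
v = I*√6 (v = √(-1 - 5) = √(-6) = I*√6 ≈ 2.4495*I)
(b*(-17))*f(v, 5) = (-13*(-17))*(-5 - 1*5) = 221*(-5 - 5) = 221*(-10) = -2210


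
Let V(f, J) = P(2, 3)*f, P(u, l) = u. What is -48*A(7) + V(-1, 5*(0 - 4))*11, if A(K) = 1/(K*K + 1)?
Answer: -574/25 ≈ -22.960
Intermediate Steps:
A(K) = 1/(1 + K²) (A(K) = 1/(K² + 1) = 1/(1 + K²))
V(f, J) = 2*f
-48*A(7) + V(-1, 5*(0 - 4))*11 = -48/(1 + 7²) + (2*(-1))*11 = -48/(1 + 49) - 2*11 = -48/50 - 22 = -48*1/50 - 22 = -24/25 - 22 = -574/25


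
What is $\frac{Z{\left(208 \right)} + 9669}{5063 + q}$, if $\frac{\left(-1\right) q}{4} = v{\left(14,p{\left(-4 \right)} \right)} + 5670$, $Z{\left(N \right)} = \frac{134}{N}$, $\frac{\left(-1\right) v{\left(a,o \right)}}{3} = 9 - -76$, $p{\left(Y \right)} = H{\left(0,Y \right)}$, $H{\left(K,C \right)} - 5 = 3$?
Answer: $- \frac{1005643}{1726088} \approx -0.58261$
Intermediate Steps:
$H{\left(K,C \right)} = 8$ ($H{\left(K,C \right)} = 5 + 3 = 8$)
$p{\left(Y \right)} = 8$
$v{\left(a,o \right)} = -255$ ($v{\left(a,o \right)} = - 3 \left(9 - -76\right) = - 3 \left(9 + 76\right) = \left(-3\right) 85 = -255$)
$q = -21660$ ($q = - 4 \left(-255 + 5670\right) = \left(-4\right) 5415 = -21660$)
$\frac{Z{\left(208 \right)} + 9669}{5063 + q} = \frac{\frac{134}{208} + 9669}{5063 - 21660} = \frac{134 \cdot \frac{1}{208} + 9669}{-16597} = \left(\frac{67}{104} + 9669\right) \left(- \frac{1}{16597}\right) = \frac{1005643}{104} \left(- \frac{1}{16597}\right) = - \frac{1005643}{1726088}$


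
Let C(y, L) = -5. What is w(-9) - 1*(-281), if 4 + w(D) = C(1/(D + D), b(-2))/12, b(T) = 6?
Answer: 3319/12 ≈ 276.58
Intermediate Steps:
w(D) = -53/12 (w(D) = -4 - 5/12 = -53/12)
w(-9) - 1*(-281) = -53/12 - 1*(-281) = -53/12 + 281 = 3319/12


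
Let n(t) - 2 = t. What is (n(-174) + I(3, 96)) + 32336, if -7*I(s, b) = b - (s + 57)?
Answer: 225112/7 ≈ 32159.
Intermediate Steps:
I(s, b) = 57/7 - b/7 + s/7 (I(s, b) = -(b - (s + 57))/7 = -(b - (57 + s))/7 = -(b + (-57 - s))/7 = -(-57 + b - s)/7 = 57/7 - b/7 + s/7)
n(t) = 2 + t
(n(-174) + I(3, 96)) + 32336 = ((2 - 174) + (57/7 - ⅐*96 + (⅐)*3)) + 32336 = (-172 + (57/7 - 96/7 + 3/7)) + 32336 = (-172 - 36/7) + 32336 = -1240/7 + 32336 = 225112/7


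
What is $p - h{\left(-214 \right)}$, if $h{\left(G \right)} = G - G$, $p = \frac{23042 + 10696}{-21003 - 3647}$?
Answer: $- \frac{16869}{12325} \approx -1.3687$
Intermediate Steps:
$p = - \frac{16869}{12325}$ ($p = \frac{33738}{-24650} = 33738 \left(- \frac{1}{24650}\right) = - \frac{16869}{12325} \approx -1.3687$)
$h{\left(G \right)} = 0$
$p - h{\left(-214 \right)} = - \frac{16869}{12325} - 0 = - \frac{16869}{12325} + 0 = - \frac{16869}{12325}$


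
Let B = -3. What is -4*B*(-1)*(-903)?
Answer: 10836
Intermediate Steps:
-4*B*(-1)*(-903) = -(-12)*(-1)*(-903) = -4*3*(-903) = -12*(-903) = 10836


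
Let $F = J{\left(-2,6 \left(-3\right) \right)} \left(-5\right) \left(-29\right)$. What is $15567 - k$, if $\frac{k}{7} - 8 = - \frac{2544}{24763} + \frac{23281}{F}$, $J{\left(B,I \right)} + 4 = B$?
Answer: $\frac{338217081691}{21543810} \approx 15699.0$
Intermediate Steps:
$J{\left(B,I \right)} = -4 + B$
$F = -870$ ($F = \left(-4 - 2\right) \left(-5\right) \left(-29\right) = \left(-6\right) \left(-5\right) \left(-29\right) = 30 \left(-29\right) = -870$)
$k = - \frac{2844591421}{21543810}$ ($k = 56 + 7 \left(- \frac{2544}{24763} + \frac{23281}{-870}\right) = 56 + 7 \left(\left(-2544\right) \frac{1}{24763} + 23281 \left(- \frac{1}{870}\right)\right) = 56 + 7 \left(- \frac{2544}{24763} - \frac{23281}{870}\right) = 56 + 7 \left(- \frac{578720683}{21543810}\right) = 56 - \frac{4051044781}{21543810} = - \frac{2844591421}{21543810} \approx -132.04$)
$15567 - k = 15567 - - \frac{2844591421}{21543810} = 15567 + \frac{2844591421}{21543810} = \frac{338217081691}{21543810}$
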